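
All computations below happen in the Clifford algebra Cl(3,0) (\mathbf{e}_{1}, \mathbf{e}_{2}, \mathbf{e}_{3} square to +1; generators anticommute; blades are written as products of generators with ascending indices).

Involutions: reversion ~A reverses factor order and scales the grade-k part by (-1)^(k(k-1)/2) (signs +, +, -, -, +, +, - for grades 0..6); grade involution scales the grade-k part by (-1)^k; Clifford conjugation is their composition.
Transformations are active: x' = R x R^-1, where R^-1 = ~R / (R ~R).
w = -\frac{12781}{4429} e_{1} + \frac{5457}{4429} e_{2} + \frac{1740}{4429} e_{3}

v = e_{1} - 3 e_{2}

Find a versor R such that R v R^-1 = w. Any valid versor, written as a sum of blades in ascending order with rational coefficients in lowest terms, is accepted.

The midline construction: v and w both square to 10, so reflecting in their sum -\frac{8352}{4429} e_{1} - \frac{7830}{4429} e_{2} + \frac{1740}{4429} e_{3} exchanges them.
Answer: -\frac{8352}{4429} e_{1} - \frac{7830}{4429} e_{2} + \frac{1740}{4429} e_{3}


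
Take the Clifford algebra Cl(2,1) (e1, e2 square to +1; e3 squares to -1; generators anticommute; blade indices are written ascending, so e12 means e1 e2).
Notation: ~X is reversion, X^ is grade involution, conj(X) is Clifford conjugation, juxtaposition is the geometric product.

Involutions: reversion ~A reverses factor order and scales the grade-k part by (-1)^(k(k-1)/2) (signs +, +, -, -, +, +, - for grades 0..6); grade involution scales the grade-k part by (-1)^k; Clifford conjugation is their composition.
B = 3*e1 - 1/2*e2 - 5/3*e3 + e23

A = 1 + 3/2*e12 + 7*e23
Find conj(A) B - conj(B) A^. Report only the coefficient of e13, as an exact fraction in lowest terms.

first term: -7 + 15/4*e1 - 23/3*e2 - 31/6*e3 - 3/2*e13 + e23 - 37/2*e123
second term: -7 - 15/4*e1 + 23/3*e2 + 31/6*e3 + 3/2*e13 - e23 - 37/2*e123
Answer: -3


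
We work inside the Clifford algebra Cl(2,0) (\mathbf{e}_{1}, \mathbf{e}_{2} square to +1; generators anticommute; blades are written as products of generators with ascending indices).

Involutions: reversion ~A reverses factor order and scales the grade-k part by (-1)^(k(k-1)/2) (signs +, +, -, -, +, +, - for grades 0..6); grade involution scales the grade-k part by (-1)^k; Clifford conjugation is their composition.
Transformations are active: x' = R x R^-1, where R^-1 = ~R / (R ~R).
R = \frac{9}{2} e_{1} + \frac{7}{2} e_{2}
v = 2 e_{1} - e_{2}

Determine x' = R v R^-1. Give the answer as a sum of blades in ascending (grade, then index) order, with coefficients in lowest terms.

~R = \frac{9}{2} e_{1} + \frac{7}{2} e_{2}, and R ~R = \frac{65}{2}, so R^-1 = ~R / (\frac{65}{2}).
R v = \frac{11}{2} - \frac{23}{2} e_{1} e_{2}
Answer: -\frac{31}{65} e_{1} + \frac{142}{65} e_{2}


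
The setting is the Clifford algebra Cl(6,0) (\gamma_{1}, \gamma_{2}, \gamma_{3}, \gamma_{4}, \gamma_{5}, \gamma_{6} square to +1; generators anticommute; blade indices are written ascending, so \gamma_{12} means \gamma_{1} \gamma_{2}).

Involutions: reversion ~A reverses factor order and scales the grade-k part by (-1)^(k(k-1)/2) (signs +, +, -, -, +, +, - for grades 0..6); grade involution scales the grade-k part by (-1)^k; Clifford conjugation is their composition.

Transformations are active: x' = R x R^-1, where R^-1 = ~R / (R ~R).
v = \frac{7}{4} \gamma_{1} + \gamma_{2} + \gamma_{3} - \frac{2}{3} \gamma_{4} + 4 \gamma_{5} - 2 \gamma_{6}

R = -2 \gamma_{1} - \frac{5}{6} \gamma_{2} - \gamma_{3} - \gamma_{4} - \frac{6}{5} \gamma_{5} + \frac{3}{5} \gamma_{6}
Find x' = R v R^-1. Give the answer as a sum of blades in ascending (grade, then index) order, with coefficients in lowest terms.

~R = -2 \gamma_{1} - \frac{5}{6} \gamma_{2} - \gamma_{3} - \gamma_{4} - \frac{6}{5} \gamma_{5} + \frac{3}{5} \gamma_{6}, and R ~R = \frac{1529}{180}, so R^-1 = ~R / (\frac{1529}{180}).
R v = -\frac{32}{3} - \frac{13}{24} \gamma_{12} - \frac{1}{4} \gamma_{13} + \frac{37}{12} \gamma_{14} - \frac{59}{10} \gamma_{15} + \frac{59}{20} \gamma_{16} + \frac{1}{6} \gamma_{23} + \frac{14}{9} \gamma_{24} - \frac{32}{15} \gamma_{25} + \frac{16}{15} \gamma_{26} + \frac{5}{3} \gamma_{34} - \frac{14}{5} \gamma_{35} + \frac{7}{5} \gamma_{36} - \frac{24}{5} \gamma_{45} + \frac{12}{5} \gamma_{46}
Answer: \frac{20017}{6116} \gamma_{1} + \frac{1671}{1529} \gamma_{2} + \frac{2311}{1529} \gamma_{3} + \frac{14578}{4587} \gamma_{4} - \frac{1508}{1529} \gamma_{5} + \frac{754}{1529} \gamma_{6}


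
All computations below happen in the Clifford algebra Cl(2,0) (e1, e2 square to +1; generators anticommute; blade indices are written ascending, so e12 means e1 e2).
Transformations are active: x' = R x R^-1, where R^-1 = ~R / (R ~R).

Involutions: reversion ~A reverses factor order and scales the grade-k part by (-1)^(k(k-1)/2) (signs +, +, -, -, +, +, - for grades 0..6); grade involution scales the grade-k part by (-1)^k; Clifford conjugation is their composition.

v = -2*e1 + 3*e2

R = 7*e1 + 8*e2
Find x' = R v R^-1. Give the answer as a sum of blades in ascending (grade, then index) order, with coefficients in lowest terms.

~R = 7*e1 + 8*e2, and R ~R = 113, so R^-1 = ~R / (113).
R v = 10 + 37*e12
Answer: 366/113*e1 - 179/113*e2


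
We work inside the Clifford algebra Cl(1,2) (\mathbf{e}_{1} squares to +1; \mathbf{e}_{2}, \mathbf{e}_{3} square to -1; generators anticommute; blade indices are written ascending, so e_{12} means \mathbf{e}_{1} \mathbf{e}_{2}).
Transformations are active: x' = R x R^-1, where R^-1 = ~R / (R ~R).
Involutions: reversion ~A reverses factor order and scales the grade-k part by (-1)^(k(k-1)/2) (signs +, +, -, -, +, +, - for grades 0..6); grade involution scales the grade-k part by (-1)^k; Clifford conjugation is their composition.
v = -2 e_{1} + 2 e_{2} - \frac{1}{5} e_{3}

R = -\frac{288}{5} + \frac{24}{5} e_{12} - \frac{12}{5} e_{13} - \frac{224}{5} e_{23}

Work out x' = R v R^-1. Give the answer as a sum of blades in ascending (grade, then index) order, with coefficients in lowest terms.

~R = -\frac{288}{5} - \frac{24}{5} e_{12} + \frac{12}{5} e_{13} + \frac{224}{5} e_{23}, and R ~R = 5296, so R^-1 = ~R / (5296).
R v = \frac{2628}{25} e_{1} - \frac{2864}{25} e_{2} - \frac{2072}{25} e_{3} + \frac{2336}{25} e_{123}
Answer: -\frac{77266}{41375} e_{1} + \frac{674}{1655} e_{2} + \frac{75859}{41375} e_{3}


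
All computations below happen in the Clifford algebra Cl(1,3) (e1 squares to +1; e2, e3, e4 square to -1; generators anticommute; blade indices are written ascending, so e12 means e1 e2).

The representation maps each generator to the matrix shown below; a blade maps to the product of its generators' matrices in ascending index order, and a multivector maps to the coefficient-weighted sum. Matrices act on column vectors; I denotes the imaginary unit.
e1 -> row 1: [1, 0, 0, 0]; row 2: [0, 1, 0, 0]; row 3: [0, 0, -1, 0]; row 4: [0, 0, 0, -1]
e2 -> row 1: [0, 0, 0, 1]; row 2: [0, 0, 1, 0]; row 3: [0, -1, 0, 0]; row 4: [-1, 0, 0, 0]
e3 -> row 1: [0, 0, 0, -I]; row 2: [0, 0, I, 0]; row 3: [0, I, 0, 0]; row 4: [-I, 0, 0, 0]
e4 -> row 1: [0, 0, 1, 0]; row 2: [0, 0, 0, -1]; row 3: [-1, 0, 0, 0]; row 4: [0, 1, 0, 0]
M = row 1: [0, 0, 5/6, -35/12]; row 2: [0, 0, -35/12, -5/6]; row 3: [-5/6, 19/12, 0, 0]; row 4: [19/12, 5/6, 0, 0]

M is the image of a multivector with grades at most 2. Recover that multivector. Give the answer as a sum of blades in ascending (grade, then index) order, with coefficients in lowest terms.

Method: the blade images are trace-orthogonal — tr(rho(e_A) rho(e_B)^-1) = 4 if A = B and 0 otherwise — and rho(e_A)^-1 = (e_A)^2 * rho(e_A) with (e_A)^2 = +1 or -1, so the coefficient of e_A in the preimage is (e_A)^2 * tr(M rho(e_A))/4.
Nonzero projections over blades of grade <= 2: e2: (e2)^2 = -1, tr(M rho(e2)) = 9, coefficient -9/4; e4: (e4)^2 = -1, tr(M rho(e4)) = -10/3, coefficient 5/6; e12: (e12)^2 = +1, tr(M rho(e12)) = -8/3, coefficient -2/3. Every other blade of grade <= 2 projects to 0.
Answer: -9/4*e2 + 5/6*e4 - 2/3*e12


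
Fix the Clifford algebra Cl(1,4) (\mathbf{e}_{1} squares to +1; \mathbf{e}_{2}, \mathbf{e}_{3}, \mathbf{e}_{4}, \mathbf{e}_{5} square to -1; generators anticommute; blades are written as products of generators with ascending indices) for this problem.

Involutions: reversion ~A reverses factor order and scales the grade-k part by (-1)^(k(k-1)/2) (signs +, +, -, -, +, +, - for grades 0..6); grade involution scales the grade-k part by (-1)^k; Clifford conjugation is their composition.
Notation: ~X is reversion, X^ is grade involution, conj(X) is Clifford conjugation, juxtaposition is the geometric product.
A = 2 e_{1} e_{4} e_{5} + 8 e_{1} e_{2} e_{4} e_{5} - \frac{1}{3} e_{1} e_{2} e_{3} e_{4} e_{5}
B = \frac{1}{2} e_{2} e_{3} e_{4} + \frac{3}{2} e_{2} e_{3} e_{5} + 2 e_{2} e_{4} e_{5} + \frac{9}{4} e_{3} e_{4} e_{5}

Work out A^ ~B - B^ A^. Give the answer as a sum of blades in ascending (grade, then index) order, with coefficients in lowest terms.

first term: -16 e_{1} - \frac{19}{4} e_{1} e_{2} - \frac{23}{6} e_{1} e_{3} - \frac{1}{2} e_{1} e_{4} + \frac{1}{6} e_{1} e_{5} + 18 e_{1} e_{2} e_{3} - 12 e_{1} e_{3} e_{4} + 4 e_{1} e_{3} e_{5} - 3 e_{1} e_{2} e_{3} e_{4} + e_{1} e_{2} e_{3} e_{5}
second term: 16 e_{1} + \frac{13}{4} e_{1} e_{2} + \frac{31}{6} e_{1} e_{3} - \frac{1}{2} e_{1} e_{4} + \frac{1}{6} e_{1} e_{5} + 18 e_{1} e_{2} e_{3} - 12 e_{1} e_{3} e_{4} + 4 e_{1} e_{3} e_{5} - 3 e_{1} e_{2} e_{3} e_{4} + e_{1} e_{2} e_{3} e_{5}
Answer: -32 e_{1} - 8 e_{1} e_{2} - 9 e_{1} e_{3}


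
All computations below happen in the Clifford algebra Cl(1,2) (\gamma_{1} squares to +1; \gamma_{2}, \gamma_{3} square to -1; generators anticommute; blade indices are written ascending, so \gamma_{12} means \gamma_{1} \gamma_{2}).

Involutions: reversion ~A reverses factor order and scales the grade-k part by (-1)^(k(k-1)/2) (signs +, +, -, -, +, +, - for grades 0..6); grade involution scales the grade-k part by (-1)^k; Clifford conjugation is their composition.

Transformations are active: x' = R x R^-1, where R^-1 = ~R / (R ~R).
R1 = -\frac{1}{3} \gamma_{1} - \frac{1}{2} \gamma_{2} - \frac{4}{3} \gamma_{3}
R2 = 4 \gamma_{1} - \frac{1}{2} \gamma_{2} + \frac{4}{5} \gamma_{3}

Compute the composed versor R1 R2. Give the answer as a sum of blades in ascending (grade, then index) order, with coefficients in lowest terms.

Distribute over the terms of R1 (each basis-blade product reordered to ascending indices, repeated generators contracted through their squares):
(-\frac{1}{3} \gamma_{1}) R2 = -\frac{4}{3} + \frac{1}{6} \gamma_{12} - \frac{4}{15} \gamma_{13}
(-\frac{1}{2} \gamma_{2}) R2 = -\frac{1}{4} + 2 \gamma_{12} - \frac{2}{5} \gamma_{23}
(-\frac{4}{3} \gamma_{3}) R2 = \frac{16}{15} + \frac{16}{3} \gamma_{13} - \frac{2}{3} \gamma_{23}
Summing the partial products and collecting blades:
Answer: -\frac{31}{60} + \frac{13}{6} \gamma_{12} + \frac{76}{15} \gamma_{13} - \frac{16}{15} \gamma_{23}


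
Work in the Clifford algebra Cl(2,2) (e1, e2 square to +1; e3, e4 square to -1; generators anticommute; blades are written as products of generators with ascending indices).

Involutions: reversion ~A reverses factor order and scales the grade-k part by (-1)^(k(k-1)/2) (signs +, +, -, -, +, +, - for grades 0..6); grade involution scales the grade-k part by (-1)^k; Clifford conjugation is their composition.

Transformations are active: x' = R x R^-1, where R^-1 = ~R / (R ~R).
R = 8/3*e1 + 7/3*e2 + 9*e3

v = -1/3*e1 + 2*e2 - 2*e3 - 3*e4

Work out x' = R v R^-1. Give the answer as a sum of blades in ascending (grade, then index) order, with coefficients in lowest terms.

~R = 8/3*e1 + 7/3*e2 + 9*e3, and R ~R = -616/9, so R^-1 = ~R / (-616/9).
R v = 196/9 + 55/9*e1 e2 - 7/3*e1 e3 - 8*e1 e4 - 68/3*e2 e3 - 7*e2 e4 - 27*e3 e4
Answer: -15/11*e1 - 115/33*e2 - 41/11*e3 + 3*e4


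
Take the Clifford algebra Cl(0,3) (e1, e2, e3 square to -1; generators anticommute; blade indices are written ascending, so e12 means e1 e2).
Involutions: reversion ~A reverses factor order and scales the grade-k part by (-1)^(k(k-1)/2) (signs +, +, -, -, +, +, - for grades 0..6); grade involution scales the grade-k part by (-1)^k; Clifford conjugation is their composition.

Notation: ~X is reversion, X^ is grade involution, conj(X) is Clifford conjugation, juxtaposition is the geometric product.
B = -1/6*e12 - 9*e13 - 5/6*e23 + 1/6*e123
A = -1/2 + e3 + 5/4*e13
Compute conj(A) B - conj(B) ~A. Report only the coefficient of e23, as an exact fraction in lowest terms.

first term: -45/4 + 9*e1 + 5/8*e2 + 31/24*e12 + 9/2*e13 + 5/24*e23 + 1/12*e123
second term: 45/4 - 9*e1 - 25/24*e2 + 19/24*e12 - 9/2*e13 - 5/8*e23 + 1/12*e123
Answer: 5/6


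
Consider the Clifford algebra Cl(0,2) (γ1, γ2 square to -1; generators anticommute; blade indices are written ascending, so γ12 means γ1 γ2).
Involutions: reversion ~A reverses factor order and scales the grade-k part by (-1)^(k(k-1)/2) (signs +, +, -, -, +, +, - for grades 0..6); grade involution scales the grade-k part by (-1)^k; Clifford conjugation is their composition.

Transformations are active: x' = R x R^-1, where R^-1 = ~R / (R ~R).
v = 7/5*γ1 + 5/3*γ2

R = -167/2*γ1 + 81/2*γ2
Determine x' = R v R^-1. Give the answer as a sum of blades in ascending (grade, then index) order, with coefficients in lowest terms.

~R = -167/2*γ1 + 81/2*γ2, and R ~R = -17225/2, so R^-1 = ~R / (-17225/2).
R v = 247/5 - 2938/15*γ12
Answer: -2929/6625*γ1 - 42359/19875*γ2


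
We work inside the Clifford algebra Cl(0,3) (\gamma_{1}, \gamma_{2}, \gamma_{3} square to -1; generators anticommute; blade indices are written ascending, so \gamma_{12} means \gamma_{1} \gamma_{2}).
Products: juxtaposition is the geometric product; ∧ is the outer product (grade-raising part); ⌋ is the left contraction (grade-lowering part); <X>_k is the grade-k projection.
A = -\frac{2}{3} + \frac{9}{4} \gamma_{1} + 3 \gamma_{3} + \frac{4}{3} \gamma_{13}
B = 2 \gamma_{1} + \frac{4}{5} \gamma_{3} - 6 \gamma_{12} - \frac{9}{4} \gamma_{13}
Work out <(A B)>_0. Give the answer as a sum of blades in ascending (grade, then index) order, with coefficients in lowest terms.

step 1: -\frac{39}{10} - \frac{183}{20} \gamma_{1} + \frac{27}{2} \gamma_{2} + \frac{1727}{240} \gamma_{3} + 4 \gamma_{12} - \frac{27}{10} \gamma_{13} + 8 \gamma_{23} - 18 \gamma_{123}
step 2: -\frac{39}{10}
Answer: -\frac{39}{10}


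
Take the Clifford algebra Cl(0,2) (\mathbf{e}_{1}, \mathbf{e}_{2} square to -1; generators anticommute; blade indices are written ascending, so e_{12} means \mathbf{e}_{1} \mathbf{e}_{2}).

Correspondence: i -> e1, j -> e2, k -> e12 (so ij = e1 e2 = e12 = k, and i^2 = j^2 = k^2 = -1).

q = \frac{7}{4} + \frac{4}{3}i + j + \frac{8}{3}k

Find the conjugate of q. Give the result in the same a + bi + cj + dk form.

In blades: q = \frac{7}{4} + \frac{4}{3} e_{1} + e_{2} + \frac{8}{3} e_{12}.
Conjugation here is Clifford conjugation: the scalar is fixed and the grade-1 and grade-2 blades all flip sign, giving \frac{7}{4} - \frac{4}{3} e_{1} - e_{2} - \frac{8}{3} e_{12}; translating back:
Answer: \frac{7}{4} - \frac{4}{3}i - j - \frac{8}{3}k


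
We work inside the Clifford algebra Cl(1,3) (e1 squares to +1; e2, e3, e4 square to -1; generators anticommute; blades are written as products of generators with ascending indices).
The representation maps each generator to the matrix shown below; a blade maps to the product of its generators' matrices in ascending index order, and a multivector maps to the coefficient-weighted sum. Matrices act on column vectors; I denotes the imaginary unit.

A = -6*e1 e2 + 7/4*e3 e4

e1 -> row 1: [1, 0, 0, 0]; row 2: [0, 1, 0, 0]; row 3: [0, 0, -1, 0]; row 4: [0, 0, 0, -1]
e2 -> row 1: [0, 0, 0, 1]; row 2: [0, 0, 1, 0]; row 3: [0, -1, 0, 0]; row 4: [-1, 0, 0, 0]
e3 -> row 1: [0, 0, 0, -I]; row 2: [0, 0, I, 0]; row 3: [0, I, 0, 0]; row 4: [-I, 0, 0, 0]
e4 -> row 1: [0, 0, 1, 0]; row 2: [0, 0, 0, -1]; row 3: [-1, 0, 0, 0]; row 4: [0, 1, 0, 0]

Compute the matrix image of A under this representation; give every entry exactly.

Bivector images (products of the table entries): rho(e1 e2) = rho(e1)rho(e2) = row 1: [0, 0, 0, 1]; row 2: [0, 0, 1, 0]; row 3: [0, 1, 0, 0]; row 4: [1, 0, 0, 0]; rho(e3 e4) = rho(e3)rho(e4) = row 1: [0, -I, 0, 0]; row 2: [-I, 0, 0, 0]; row 3: [0, 0, 0, -I]; row 4: [0, 0, -I, 0].
M = (-6)*rho(e1 e2) + (7/4)*rho(e3 e4), summed entrywise:
Answer: row 1: [0, -7*I/4, 0, -6]; row 2: [-7*I/4, 0, -6, 0]; row 3: [0, -6, 0, -7*I/4]; row 4: [-6, 0, -7*I/4, 0]


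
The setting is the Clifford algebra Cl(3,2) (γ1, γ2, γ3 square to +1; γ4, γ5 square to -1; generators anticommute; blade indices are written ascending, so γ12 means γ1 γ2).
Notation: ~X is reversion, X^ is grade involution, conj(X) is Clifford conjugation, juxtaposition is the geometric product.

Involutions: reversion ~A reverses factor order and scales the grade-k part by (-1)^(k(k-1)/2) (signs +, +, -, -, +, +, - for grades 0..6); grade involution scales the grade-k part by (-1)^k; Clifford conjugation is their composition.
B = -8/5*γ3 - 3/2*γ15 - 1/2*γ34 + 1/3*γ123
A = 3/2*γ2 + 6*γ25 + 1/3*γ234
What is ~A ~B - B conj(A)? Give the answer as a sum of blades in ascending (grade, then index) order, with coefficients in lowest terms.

first term: -1/6*γ2 + 9*γ12 + 1/2*γ13 + 1/9*γ14 - 12/5*γ23 - 8/15*γ24 - 9/4*γ125 + 2*γ135 + 3/4*γ234 - 48/5*γ235 - 3*γ2345 + 1/2*γ12345
second term: -1/6*γ2 + 9*γ12 + 1/2*γ13 - 1/9*γ14 - 12/5*γ23 + 8/15*γ24 - 9/4*γ125 + 2*γ135 + 3/4*γ234 - 48/5*γ235 + 3*γ2345 + 1/2*γ12345
Answer: 2/9*γ14 - 16/15*γ24 - 6*γ2345


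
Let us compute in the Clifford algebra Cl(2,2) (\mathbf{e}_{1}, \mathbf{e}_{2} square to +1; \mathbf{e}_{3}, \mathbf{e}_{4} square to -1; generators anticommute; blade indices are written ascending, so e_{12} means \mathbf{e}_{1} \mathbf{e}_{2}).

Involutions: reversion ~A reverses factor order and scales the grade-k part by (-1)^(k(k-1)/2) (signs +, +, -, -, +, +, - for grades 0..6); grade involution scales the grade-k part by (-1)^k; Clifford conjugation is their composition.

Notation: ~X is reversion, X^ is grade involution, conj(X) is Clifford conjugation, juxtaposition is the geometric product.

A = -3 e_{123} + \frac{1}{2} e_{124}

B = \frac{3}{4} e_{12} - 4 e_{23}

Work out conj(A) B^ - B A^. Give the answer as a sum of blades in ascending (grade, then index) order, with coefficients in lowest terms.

first term: 12 e_{1} + \frac{9}{4} e_{3} - \frac{3}{8} e_{4} - 2 e_{134}
second term: -12 e_{1} - \frac{9}{4} e_{3} + \frac{3}{8} e_{4} - 2 e_{134}
Answer: 24 e_{1} + \frac{9}{2} e_{3} - \frac{3}{4} e_{4}


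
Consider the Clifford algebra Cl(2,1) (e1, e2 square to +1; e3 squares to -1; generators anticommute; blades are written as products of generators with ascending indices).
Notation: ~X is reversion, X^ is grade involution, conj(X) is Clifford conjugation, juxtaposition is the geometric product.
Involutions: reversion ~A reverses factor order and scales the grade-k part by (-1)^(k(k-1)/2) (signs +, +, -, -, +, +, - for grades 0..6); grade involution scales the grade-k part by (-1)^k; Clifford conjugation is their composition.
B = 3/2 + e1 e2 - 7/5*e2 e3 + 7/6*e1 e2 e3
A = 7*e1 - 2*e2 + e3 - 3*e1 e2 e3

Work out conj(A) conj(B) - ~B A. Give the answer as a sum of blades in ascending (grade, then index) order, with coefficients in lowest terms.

first term: -7/2 - 127/10*e1 + 43/5*e2 - 17/10*e3 + 7/6*e1 e2 - 7/3*e1 e3 - 49/6*e2 e3 - 133/10*e1 e2 e3
second term: 7/2 + 83/10*e1 + 13/5*e2 + 13/10*e3 + 7/6*e1 e2 - 7/3*e1 e3 - 49/6*e2 e3 + 43/10*e1 e2 e3
Answer: -7 - 21*e1 + 6*e2 - 3*e3 - 88/5*e1 e2 e3


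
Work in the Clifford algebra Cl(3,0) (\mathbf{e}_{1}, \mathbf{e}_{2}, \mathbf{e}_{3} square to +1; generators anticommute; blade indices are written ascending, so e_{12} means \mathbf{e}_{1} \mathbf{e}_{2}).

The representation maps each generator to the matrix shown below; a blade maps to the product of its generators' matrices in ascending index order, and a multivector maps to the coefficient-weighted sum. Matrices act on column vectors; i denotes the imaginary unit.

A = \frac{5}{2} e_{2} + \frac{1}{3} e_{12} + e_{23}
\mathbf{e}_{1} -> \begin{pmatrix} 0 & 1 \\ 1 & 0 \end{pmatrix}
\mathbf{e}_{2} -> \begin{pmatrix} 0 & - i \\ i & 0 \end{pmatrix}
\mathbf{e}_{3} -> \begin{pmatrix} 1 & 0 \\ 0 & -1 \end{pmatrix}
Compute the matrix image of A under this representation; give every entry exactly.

Bivector images (products of the table entries): rho(e_{12}) = rho(\mathbf{e}_{1})rho(\mathbf{e}_{2}) = \begin{pmatrix} i & 0 \\ 0 & - i \end{pmatrix}; rho(e_{23}) = rho(\mathbf{e}_{2})rho(\mathbf{e}_{3}) = \begin{pmatrix} 0 & i \\ i & 0 \end{pmatrix}.
M = (\frac{5}{2})*rho(e_{2}) + (\frac{1}{3})*rho(e_{12}) + (1)*rho(e_{23}), summed entrywise:
Answer: \begin{pmatrix} \frac{i}{3} & - \frac{3 i}{2} \\ \frac{7 i}{2} & - \frac{i}{3} \end{pmatrix}


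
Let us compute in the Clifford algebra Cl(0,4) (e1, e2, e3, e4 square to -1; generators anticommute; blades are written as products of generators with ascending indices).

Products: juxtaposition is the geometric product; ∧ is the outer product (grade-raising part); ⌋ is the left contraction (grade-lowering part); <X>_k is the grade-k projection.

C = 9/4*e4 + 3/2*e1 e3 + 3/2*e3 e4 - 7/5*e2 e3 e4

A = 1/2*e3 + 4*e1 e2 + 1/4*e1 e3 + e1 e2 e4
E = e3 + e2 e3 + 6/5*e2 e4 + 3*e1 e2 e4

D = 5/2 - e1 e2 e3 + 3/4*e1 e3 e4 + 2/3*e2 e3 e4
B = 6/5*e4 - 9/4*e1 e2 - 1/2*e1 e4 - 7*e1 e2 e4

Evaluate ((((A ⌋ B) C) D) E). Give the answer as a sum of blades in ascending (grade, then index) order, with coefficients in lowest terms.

step 1: 2 + 28*e4
step 2: -63 + 42*e3 + 9/2*e4 + 3*e1 e3 + 196/5*e2 e3 + 3*e3 e4 + 42*e1 e3 e4 - 14/5*e2 e3 e4
step 3: -1918/15 + 739/20*e1 - 5*e2 + 105*e3 - 257/15*e4 + 119/10*e1 e2 + 33/8*e1 e3 + 343/10*e1 e4 + 95*e2 e3 + 70*e2 e4 + 15/2*e3 e4 + 63*e1 e2 e3 - 152/5*e1 e2 e4 + 231/4*e1 e3 e4 - 49*e2 e3 e4 + 9/2*e1 e2 e3 e4
step 4: -1876/5 - 48129/200*e1 + 4617/50*e2 - 1009/6*e3 + 134/5*e4 + 6737/200*e1 e2 + 3549/20*e1 e3 + 2397/100*e1 e4 + 1883/60*e2 e3 - 30579/100*e2 e4 - 1918/15*e3 e4 - 859/20*e1 e2 e3 - 27701/100*e1 e2 e4 + 3567/10*e1 e3 e4 - 27061/120*e2 e3 e4 + 1499/4*e1 e2 e3 e4
Answer: -1876/5 - 48129/200*e1 + 4617/50*e2 - 1009/6*e3 + 134/5*e4 + 6737/200*e1 e2 + 3549/20*e1 e3 + 2397/100*e1 e4 + 1883/60*e2 e3 - 30579/100*e2 e4 - 1918/15*e3 e4 - 859/20*e1 e2 e3 - 27701/100*e1 e2 e4 + 3567/10*e1 e3 e4 - 27061/120*e2 e3 e4 + 1499/4*e1 e2 e3 e4


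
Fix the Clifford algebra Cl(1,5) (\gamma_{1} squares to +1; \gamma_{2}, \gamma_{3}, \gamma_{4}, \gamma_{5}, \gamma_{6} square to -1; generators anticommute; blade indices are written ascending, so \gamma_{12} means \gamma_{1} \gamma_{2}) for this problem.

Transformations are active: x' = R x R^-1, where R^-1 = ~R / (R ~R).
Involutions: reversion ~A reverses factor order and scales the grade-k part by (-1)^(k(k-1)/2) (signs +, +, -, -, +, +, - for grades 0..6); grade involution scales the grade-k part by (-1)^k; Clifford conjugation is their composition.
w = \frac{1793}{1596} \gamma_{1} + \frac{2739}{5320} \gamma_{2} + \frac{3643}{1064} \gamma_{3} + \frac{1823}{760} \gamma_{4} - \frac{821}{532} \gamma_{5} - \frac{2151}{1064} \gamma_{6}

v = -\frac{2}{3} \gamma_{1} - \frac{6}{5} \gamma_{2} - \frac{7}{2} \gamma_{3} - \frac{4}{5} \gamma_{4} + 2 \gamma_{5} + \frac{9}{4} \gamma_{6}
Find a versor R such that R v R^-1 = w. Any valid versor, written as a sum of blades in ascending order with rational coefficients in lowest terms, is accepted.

Key observation: q(v) = q(w) = -\frac{82613}{3600} (sandwiches preserve the norm), so R = v + w = \frac{243}{532} \gamma_{1} - \frac{729}{1064} \gamma_{2} - \frac{81}{1064} \gamma_{3} + \frac{243}{152} \gamma_{4} + \frac{243}{532} \gamma_{5} + \frac{243}{1064} \gamma_{6} works whenever it is invertible — the component of v along it is kept and (v - w)/2 reverses, sending v to w.
Answer: \frac{243}{532} \gamma_{1} - \frac{729}{1064} \gamma_{2} - \frac{81}{1064} \gamma_{3} + \frac{243}{152} \gamma_{4} + \frac{243}{532} \gamma_{5} + \frac{243}{1064} \gamma_{6}


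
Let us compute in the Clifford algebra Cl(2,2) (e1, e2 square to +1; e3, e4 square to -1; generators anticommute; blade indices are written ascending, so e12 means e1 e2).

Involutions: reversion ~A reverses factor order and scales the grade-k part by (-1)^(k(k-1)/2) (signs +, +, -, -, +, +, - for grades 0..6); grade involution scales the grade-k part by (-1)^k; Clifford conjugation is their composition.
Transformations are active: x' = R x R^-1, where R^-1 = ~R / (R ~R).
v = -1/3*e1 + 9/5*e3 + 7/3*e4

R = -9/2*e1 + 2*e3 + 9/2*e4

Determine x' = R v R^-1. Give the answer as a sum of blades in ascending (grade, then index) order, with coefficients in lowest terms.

~R = -9/2*e1 + 2*e3 + 9/2*e4, and R ~R = -4, so R^-1 = ~R / (-4).
R v = -63/5 - 223/30*e13 - 9*e14 - 103/30*e34
Answer: -1681/60*e1 + 54/5*e3 + 1561/60*e4


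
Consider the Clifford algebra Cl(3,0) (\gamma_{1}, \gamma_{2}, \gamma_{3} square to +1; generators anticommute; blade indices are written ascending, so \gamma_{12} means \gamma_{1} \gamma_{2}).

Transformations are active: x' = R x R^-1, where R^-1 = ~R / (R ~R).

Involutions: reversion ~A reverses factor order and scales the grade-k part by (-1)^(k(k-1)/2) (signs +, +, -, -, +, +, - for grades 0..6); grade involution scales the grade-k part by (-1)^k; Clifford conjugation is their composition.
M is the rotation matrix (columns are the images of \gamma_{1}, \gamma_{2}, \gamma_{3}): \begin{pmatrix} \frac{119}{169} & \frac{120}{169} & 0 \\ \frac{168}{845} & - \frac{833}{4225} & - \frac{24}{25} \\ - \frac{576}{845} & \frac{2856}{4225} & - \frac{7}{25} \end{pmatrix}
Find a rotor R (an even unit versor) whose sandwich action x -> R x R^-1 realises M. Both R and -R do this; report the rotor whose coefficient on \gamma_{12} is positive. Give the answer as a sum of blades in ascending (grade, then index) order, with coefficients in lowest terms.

Method: write R = a + b12*\gamma_{12} + b13*\gamma_{13} + b23*\gamma_{23} with a^2 + b12^2 + b13^2 + b23^2 = 1 (so R^-1 = ~R). Expanding the columns R e_j ~R gives tr M = 4a^2 - 1 and, from the antisymmetric part, M21 - M12 = -4a*b12, M13 - M31 = 4a*b13, M32 - M23 = -4a*b23.
Here tr M = \frac{959}{4225}, so a^2 = (1 + tr M)/4 = \frac{1296}{4225} and a = ±\frac{36}{65}. Taking a = \frac{36}{65}: M21 - M12 = -\frac{432}{845}, M13 - M31 = \frac{576}{845}, M32 - M23 = \frac{6912}{4225}, giving b12 = \frac{3}{13}, b13 = \frac{4}{13}, b23 = -\frac{48}{65}, i.e. R = \frac{36}{65} + \frac{3}{13} \gamma_{12} + \frac{4}{13} \gamma_{13} - \frac{48}{65} \gamma_{23}.
Its \gamma_{12} coefficient is already positive.
Answer: \frac{36}{65} + \frac{3}{13} \gamma_{12} + \frac{4}{13} \gamma_{13} - \frac{48}{65} \gamma_{23}. Recall the cover is two-to-one: with M of trace \frac{959}{4225}, both preimages act alike, and the stated \gamma_{12} sign chooses the sheet.


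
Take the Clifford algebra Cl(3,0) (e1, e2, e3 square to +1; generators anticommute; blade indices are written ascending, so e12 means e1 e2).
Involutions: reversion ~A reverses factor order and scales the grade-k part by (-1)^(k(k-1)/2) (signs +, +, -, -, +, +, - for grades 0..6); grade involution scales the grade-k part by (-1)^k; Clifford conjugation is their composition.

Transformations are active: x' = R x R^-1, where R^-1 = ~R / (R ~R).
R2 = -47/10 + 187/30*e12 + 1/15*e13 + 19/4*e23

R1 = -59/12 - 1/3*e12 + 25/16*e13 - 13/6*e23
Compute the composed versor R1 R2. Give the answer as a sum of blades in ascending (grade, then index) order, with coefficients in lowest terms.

Distribute over the terms of R1 (each basis-blade product reordered to ascending indices, repeated generators contracted through their squares):
(-59/12) R2 = 2773/120 - 11033/360*e12 - 59/180*e13 - 1121/48*e23
(-1/3*e12) R2 = 187/90 + 47/30*e12 - 19/12*e13 + 1/45*e23
(25/16*e13) R2 = -5/48 - 475/64*e12 - 235/32*e13 + 935/96*e23
(-13/6*e23) R2 = 247/24 - 13/90*e12 + 2431/180*e13 + 611/60*e23
Summing the partial products and collecting blades:
Answer: 25469/720 - 11727/320*e12 + 6121/1440*e13 - 4909/1440*e23


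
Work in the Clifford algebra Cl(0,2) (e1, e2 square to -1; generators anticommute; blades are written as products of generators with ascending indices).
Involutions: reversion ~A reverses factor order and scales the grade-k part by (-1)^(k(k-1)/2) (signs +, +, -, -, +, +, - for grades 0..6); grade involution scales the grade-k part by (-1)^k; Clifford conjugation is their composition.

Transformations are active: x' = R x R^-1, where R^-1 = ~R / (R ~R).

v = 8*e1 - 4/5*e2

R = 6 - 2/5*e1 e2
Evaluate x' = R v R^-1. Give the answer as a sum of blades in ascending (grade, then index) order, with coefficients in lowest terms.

~R = 6 + 2/5*e1 e2, and R ~R = 904/25, so R^-1 = ~R / (904/25).
R v = 1192/25*e1 - 8*e2
Answer: 884/113*e1 - 1048/565*e2


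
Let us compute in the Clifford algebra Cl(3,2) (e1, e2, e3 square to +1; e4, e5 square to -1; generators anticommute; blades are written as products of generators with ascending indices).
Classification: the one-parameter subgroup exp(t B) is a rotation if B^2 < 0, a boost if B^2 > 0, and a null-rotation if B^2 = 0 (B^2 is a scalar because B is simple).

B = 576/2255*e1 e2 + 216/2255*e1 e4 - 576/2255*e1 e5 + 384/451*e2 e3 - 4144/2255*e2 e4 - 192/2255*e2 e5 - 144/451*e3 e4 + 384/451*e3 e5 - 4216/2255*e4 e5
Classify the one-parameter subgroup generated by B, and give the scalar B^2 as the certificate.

B^2 term by term: the squares give (576/2255)^2*(e1 e2)^2 + (216/2255)^2*(e1 e4)^2 + (-576/2255)^2*(e1 e5)^2 + (384/451)^2*(e2 e3)^2 + (-4144/2255)^2*(e2 e4)^2 + (-192/2255)^2*(e2 e5)^2 + (-144/451)^2*(e3 e4)^2 + (384/451)^2*(e3 e5)^2 + (-4216/2255)^2*(e4 e5)^2 = 331776/5085025*(-1) + 46656/5085025*(+1) + 331776/5085025*(+1) + 147456/203401*(-1) + 17172736/5085025*(+1) + 36864/5085025*(+1) + 20736/203401*(+1) + 147456/203401*(+1) + 17774656/5085025*(-1) = 0 (each basis 2-blade squares to minus the product of its generators' squares); cross terms between blades sharing an index anticommute and cancel; the commuting (index-disjoint) pairs give grade-4 terms 2*c*c'*(blade product), which cancel blade by blade — e1 e2 e3 e4: -165888/1017005 + 165888/1017005 = 0; e1 e2 e3 e5: 442368/1017005 - 442368/1017005 = 0; e1 e2 e4 e5: -4856832/5085025 + 82944/5085025 + 4773888/5085025 = 0; e1 e3 e4 e5: -165888/1017005 + 165888/1017005 = 0; e2 e3 e4 e5: -3237888/1017005 + 3182592/1017005 + 55296/1017005 = 0 — confirming B is simple. So B^2 = 0.
Answer: null-rotation, certificate B^2 = 0. Why this suffices: the scalar 0 survives any versor conjugation, so its sign alone determines the class however B is presented.


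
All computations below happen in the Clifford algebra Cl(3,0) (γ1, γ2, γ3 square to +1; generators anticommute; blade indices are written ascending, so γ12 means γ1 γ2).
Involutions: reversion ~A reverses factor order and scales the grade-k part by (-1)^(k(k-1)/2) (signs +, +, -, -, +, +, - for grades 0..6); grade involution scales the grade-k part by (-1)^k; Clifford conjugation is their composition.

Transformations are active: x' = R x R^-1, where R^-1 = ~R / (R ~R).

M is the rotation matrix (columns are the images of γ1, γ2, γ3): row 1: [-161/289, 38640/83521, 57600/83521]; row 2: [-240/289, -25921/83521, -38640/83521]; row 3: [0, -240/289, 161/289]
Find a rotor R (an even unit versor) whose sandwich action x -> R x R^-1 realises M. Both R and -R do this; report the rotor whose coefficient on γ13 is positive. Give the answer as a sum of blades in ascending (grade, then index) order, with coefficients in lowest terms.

Method: write R = a + b12*γ12 + b13*γ13 + b23*γ23 with a^2 + b12^2 + b13^2 + b23^2 = 1 (so R^-1 = ~R). Expanding the columns R e_j ~R gives tr M = 4a^2 - 1 and, from the antisymmetric part, M21 - M12 = -4a*b12, M13 - M31 = 4a*b13, M32 - M23 = -4a*b23.
Here tr M = -25921/83521, so a^2 = (1 + tr M)/4 = 14400/83521 and a = ±120/289. Taking a = 120/289: M21 - M12 = -108000/83521, M13 - M31 = 57600/83521, M32 - M23 = -30720/83521, giving b12 = 225/289, b13 = 120/289, b23 = 64/289, i.e. R = 120/289 + 225/289*γ12 + 120/289*γ13 + 64/289*γ23.
Its γ13 coefficient is already positive.
Answer: 120/289 + 225/289*γ12 + 120/289*γ13 + 64/289*γ23. Why the constraint matters: R and -R act identically through the sandwich — M has trace -25921/83521 either way — so only the sign condition on γ13 picks one of the two preimages.


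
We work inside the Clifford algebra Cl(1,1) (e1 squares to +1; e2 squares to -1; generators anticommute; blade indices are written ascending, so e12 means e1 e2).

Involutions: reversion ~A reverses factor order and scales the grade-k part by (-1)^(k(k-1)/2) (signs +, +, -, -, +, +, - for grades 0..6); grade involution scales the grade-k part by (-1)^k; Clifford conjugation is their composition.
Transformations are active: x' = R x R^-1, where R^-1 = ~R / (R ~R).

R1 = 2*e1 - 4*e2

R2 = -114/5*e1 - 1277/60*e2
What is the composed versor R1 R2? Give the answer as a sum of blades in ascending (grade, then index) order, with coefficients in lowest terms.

Distribute over the terms of R1 (each basis-blade product reordered to ascending indices, repeated generators contracted through their squares):
(2*e1) R2 = -228/5 - 1277/30*e12
(-4*e2) R2 = -1277/15 - 456/5*e12
Summing the partial products and collecting blades:
Answer: -1961/15 - 4013/30*e12


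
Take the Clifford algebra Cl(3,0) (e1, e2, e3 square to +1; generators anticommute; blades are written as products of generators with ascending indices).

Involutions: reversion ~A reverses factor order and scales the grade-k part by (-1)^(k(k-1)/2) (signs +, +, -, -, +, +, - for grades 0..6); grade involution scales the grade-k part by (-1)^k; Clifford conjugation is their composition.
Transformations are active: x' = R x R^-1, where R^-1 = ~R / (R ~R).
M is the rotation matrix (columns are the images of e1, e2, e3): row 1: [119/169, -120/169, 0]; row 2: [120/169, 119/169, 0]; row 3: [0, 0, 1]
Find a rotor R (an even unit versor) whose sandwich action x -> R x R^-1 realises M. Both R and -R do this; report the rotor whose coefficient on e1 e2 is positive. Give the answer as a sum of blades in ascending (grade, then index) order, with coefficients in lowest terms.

Method: write R = a + b12*e1 e2 + b13*e1 e3 + b23*e2 e3 with a^2 + b12^2 + b13^2 + b23^2 = 1 (so R^-1 = ~R). Expanding the columns R e_j ~R gives tr M = 4a^2 - 1 and, from the antisymmetric part, M21 - M12 = -4a*b12, M13 - M31 = 4a*b13, M32 - M23 = -4a*b23.
Here tr M = 407/169, so a^2 = (1 + tr M)/4 = 144/169 and a = ±12/13. Taking a = 12/13: M21 - M12 = 240/169, M13 - M31 = 0, M32 - M23 = 0, giving b12 = -5/13, b13 = 0, b23 = 0, i.e. R = 12/13 - 5/13*e1 e2.
Its e1 e2 coefficient is negative, so report the other preimage -R.
Answer: -12/13 + 5/13*e1 e2. Recall the cover is two-to-one: with M of trace 407/169, both preimages act alike, and the stated e1 e2 sign chooses the sheet.


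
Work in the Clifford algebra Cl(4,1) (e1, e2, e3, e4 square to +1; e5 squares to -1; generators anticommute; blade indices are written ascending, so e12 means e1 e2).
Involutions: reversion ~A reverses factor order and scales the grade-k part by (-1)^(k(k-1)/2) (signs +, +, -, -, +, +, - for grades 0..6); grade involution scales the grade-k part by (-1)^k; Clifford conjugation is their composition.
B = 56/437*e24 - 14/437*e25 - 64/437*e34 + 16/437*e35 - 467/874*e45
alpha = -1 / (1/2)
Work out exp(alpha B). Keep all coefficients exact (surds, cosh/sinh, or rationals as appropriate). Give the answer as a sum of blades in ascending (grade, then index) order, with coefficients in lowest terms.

B^2 term by term: the squares give (56/437)^2*(e24)^2 + (-14/437)^2*(e25)^2 + (-64/437)^2*(e34)^2 + (16/437)^2*(e35)^2 + (-467/874)^2*(e45)^2 = 3136/190969*(-1) + 196/190969*(+1) + 4096/190969*(-1) + 256/190969*(+1) + 218089/763876*(+1) = 1/4 (each basis 2-blade squares to minus the product of its generators' squares); cross terms between blades sharing an index anticommute and cancel; the commuting (index-disjoint) pairs give grade-4 terms 2*c*c'*(blade product), which cancel blade by blade — e2345: -1792/190969 + 1792/190969 = 0 — confirming B is simple. So B^2 = 1/4.
B^2 = 1/4 — hyperbolic case — the even/odd split gives cosh and sinh: l = 1/2, alpha*l = -1, so exp(alpha B) = cosh(-1) + (sinh(-1)/(1/2))*B = cosh(1) + (-2*sinh(1))*B.
Answer: cosh(1) - 112*sinh(1)/437*e24 + 28*sinh(1)/437*e25 + 128*sinh(1)/437*e34 - 32*sinh(1)/437*e35 + 467*sinh(1)/437*e45


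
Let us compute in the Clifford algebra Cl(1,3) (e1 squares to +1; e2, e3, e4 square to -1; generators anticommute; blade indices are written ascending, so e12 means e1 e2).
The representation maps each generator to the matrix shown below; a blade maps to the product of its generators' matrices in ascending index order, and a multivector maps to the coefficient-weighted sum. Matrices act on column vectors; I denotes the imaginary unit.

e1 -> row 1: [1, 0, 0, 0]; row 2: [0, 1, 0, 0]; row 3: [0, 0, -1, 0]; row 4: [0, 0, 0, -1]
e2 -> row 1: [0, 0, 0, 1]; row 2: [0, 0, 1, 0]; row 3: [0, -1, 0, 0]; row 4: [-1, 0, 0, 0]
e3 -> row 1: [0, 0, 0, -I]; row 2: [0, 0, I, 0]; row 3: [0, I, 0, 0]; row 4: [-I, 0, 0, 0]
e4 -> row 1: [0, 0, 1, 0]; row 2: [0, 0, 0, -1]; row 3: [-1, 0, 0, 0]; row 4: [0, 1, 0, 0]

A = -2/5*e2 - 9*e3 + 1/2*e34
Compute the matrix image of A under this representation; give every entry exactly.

Bivector images (products of the table entries): rho(e34) = rho(e3)rho(e4) = row 1: [0, -I, 0, 0]; row 2: [-I, 0, 0, 0]; row 3: [0, 0, 0, -I]; row 4: [0, 0, -I, 0].
M = (-2/5)*rho(e2) + (-9)*rho(e3) + (1/2)*rho(e34), summed entrywise:
Answer: row 1: [0, -I/2, 0, -2/5 + 9*I]; row 2: [-I/2, 0, -2/5 - 9*I, 0]; row 3: [0, 2/5 - 9*I, 0, -I/2]; row 4: [2/5 + 9*I, 0, -I/2, 0]


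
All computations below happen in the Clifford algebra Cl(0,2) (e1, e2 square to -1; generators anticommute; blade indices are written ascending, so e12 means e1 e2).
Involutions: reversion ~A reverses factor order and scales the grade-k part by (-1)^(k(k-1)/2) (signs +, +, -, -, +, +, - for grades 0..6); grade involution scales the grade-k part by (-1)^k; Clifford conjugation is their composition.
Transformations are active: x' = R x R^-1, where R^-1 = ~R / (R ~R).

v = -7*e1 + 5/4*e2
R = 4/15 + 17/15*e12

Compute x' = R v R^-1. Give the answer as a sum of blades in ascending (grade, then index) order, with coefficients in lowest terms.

~R = 4/15 - 17/15*e12, and R ~R = 61/45, so R^-1 = ~R / (61/45).
R v = -197/60*e1 - 38/5*e2
Answer: 1741/305*e1 - 5173/1220*e2


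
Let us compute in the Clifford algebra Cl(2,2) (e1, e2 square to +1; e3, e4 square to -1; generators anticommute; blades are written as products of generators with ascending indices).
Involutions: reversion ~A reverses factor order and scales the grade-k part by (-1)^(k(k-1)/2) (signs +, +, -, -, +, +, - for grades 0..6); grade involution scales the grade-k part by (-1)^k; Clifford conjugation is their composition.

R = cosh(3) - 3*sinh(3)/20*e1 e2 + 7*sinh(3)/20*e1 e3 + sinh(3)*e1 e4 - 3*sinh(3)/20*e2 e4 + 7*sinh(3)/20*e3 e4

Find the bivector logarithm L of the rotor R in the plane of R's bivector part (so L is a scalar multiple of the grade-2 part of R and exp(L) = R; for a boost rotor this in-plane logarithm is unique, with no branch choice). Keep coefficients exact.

The scalar part of R is cosh(3), which determines |rapidity| via cosh; the sign lives in the bivector part, and pairing them (bivector part over sinh of the rapidity = the plane) gives the unique in-plane L = rapidity * plane.
Concretely: cosh(rapidity) = cosh(3) gives rapidity = ±3, and since rapidity/sinh(rapidity) is even the sign is immaterial: L = (rapidity/sinh(rapidity)) * <R>_2 = (3/sinh(3)) * <R>_2.
Answer: -9/20*e1 e2 + 21/20*e1 e3 + 3*e1 e4 - 9/20*e2 e4 + 21/20*e3 e4


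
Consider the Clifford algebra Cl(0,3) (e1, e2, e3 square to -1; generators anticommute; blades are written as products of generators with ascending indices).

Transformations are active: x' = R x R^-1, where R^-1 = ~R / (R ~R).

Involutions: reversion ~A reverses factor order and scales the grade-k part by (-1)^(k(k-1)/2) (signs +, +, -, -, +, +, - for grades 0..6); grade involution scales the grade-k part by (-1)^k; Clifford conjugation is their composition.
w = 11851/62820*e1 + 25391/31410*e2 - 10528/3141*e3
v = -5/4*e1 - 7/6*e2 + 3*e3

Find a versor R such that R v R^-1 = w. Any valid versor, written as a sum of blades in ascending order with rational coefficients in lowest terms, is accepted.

Since q(v) = q(w) = -1717/144, the sum R = v + w = -33337/31410*e1 - 5627/15705*e2 - 1105/3141*e3 does the job whenever invertible.
Answer: -33337/31410*e1 - 5627/15705*e2 - 1105/3141*e3
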